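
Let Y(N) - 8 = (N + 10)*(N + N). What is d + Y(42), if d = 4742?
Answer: 9118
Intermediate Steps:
Y(N) = 8 + 2*N*(10 + N) (Y(N) = 8 + (N + 10)*(N + N) = 8 + (10 + N)*(2*N) = 8 + 2*N*(10 + N))
d + Y(42) = 4742 + (8 + 2*42² + 20*42) = 4742 + (8 + 2*1764 + 840) = 4742 + (8 + 3528 + 840) = 4742 + 4376 = 9118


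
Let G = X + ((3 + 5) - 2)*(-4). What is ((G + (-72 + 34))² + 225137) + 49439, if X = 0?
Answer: 278420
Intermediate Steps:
G = -24 (G = 0 + ((3 + 5) - 2)*(-4) = 0 + (8 - 2)*(-4) = 0 + 6*(-4) = 0 - 24 = -24)
((G + (-72 + 34))² + 225137) + 49439 = ((-24 + (-72 + 34))² + 225137) + 49439 = ((-24 - 38)² + 225137) + 49439 = ((-62)² + 225137) + 49439 = (3844 + 225137) + 49439 = 228981 + 49439 = 278420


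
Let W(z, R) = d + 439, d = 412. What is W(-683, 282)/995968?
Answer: 851/995968 ≈ 0.00085444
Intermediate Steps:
W(z, R) = 851 (W(z, R) = 412 + 439 = 851)
W(-683, 282)/995968 = 851/995968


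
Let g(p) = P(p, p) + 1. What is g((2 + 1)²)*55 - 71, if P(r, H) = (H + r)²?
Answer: 17804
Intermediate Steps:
g(p) = 1 + 4*p² (g(p) = (p + p)² + 1 = (2*p)² + 1 = 4*p² + 1 = 1 + 4*p²)
g((2 + 1)²)*55 - 71 = (1 + 4*((2 + 1)²)²)*55 - 71 = (1 + 4*(3²)²)*55 - 71 = (1 + 4*9²)*55 - 71 = (1 + 4*81)*55 - 71 = (1 + 324)*55 - 71 = 325*55 - 71 = 17875 - 71 = 17804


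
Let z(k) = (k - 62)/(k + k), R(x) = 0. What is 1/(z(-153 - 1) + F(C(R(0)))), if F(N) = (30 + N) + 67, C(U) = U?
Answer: 77/7523 ≈ 0.010235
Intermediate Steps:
z(k) = (-62 + k)/(2*k) (z(k) = (-62 + k)/((2*k)) = (-62 + k)*(1/(2*k)) = (-62 + k)/(2*k))
F(N) = 97 + N
1/(z(-153 - 1) + F(C(R(0)))) = 1/((-62 + (-153 - 1))/(2*(-153 - 1)) + (97 + 0)) = 1/((½)*(-62 - 154)/(-154) + 97) = 1/((½)*(-1/154)*(-216) + 97) = 1/(54/77 + 97) = 1/(7523/77) = 77/7523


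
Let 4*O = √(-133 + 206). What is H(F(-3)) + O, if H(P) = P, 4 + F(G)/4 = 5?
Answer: 4 + √73/4 ≈ 6.1360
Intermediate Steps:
O = √73/4 (O = √(-133 + 206)/4 = √73/4 ≈ 2.1360)
F(G) = 4 (F(G) = -16 + 4*5 = -16 + 20 = 4)
H(F(-3)) + O = 4 + √73/4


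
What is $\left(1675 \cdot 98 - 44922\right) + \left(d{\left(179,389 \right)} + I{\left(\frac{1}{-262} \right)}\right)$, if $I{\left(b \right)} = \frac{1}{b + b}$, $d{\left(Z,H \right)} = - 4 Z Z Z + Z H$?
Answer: $-22752628$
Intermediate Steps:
$d{\left(Z,H \right)} = - 4 Z^{3} + H Z$ ($d{\left(Z,H \right)} = - 4 Z^{2} Z + H Z = - 4 Z^{3} + H Z$)
$I{\left(b \right)} = \frac{1}{2 b}$
$\left(1675 \cdot 98 - 44922\right) + \left(d{\left(179,389 \right)} + I{\left(\frac{1}{-262} \right)}\right) = \left(1675 \cdot 98 - 44922\right) + \left(179 \left(389 - 4 \cdot 179^{2}\right) + \frac{1}{2 \frac{1}{-262}}\right) = \left(164150 - 44922\right) + \left(179 \left(389 - 128164\right) + \frac{1}{2 \left(- \frac{1}{262}\right)}\right) = 119228 + \left(179 \left(389 - 128164\right) + \frac{1}{2} \left(-262\right)\right) = 119228 + \left(179 \left(-127775\right) - 131\right) = 119228 - 22871856 = -22752628$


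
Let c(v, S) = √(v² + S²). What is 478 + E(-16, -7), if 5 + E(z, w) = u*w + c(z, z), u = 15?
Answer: 368 + 16*√2 ≈ 390.63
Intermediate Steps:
c(v, S) = √(S² + v²)
E(z, w) = -5 + 15*w + √2*√(z²) (E(z, w) = -5 + (15*w + √(z² + z²)) = -5 + (15*w + √(2*z²)) = -5 + (15*w + √2*√(z²)) = -5 + 15*w + √2*√(z²))
478 + E(-16, -7) = 478 + (-5 + 15*(-7) + √2*√((-16)²)) = 478 + (-5 - 105 + √2*√256) = 478 + (-5 - 105 + √2*16) = 478 + (-5 - 105 + 16*√2) = 478 + (-110 + 16*√2) = 368 + 16*√2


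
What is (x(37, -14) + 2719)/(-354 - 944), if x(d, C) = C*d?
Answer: -2201/1298 ≈ -1.6957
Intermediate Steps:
(x(37, -14) + 2719)/(-354 - 944) = (-14*37 + 2719)/(-354 - 944) = (-518 + 2719)/(-1298) = 2201*(-1/1298) = -2201/1298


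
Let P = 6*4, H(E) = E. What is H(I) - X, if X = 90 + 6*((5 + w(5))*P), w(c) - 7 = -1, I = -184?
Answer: -1858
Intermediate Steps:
w(c) = 6 (w(c) = 7 - 1 = 6)
P = 24
X = 1674 (X = 90 + 6*((5 + 6)*24) = 90 + 6*(11*24) = 90 + 6*264 = 90 + 1584 = 1674)
H(I) - X = -184 - 1*1674 = -184 - 1674 = -1858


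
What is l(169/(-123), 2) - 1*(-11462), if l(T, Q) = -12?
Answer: 11450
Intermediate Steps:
l(169/(-123), 2) - 1*(-11462) = -12 - 1*(-11462) = -12 + 11462 = 11450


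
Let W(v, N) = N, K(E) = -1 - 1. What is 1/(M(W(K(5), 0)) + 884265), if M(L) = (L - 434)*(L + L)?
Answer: 1/884265 ≈ 1.1309e-6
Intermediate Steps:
K(E) = -2
M(L) = 2*L*(-434 + L) (M(L) = (-434 + L)*(2*L) = 2*L*(-434 + L))
1/(M(W(K(5), 0)) + 884265) = 1/(2*0*(-434 + 0) + 884265) = 1/(2*0*(-434) + 884265) = 1/(0 + 884265) = 1/884265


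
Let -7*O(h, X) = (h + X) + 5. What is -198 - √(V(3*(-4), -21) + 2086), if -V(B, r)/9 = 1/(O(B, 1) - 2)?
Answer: -198 - √33502/4 ≈ -243.76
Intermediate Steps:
O(h, X) = -5/7 - X/7 - h/7 (O(h, X) = -((h + X) + 5)/7 = -((X + h) + 5)/7 = -(5 + X + h)/7 = -5/7 - X/7 - h/7)
V(B, r) = -9/(-20/7 - B/7) (V(B, r) = -9/((-5/7 - ⅐*1 - B/7) - 2) = -9/((-5/7 - ⅐ - B/7) - 2) = -9/((-6/7 - B/7) - 2) = -9/(-20/7 - B/7))
-198 - √(V(3*(-4), -21) + 2086) = -198 - √(63/(20 + 3*(-4)) + 2086) = -198 - √(63/(20 - 12) + 2086) = -198 - √(63/8 + 2086) = -198 - √(16751/8) = -198 - √33502/4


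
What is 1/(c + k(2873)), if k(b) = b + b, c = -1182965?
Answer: -1/1177219 ≈ -8.4946e-7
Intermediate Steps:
k(b) = 2*b
1/(c + k(2873)) = 1/(-1182965 + 2*2873) = 1/(-1182965 + 5746) = 1/(-1177219) = -1/1177219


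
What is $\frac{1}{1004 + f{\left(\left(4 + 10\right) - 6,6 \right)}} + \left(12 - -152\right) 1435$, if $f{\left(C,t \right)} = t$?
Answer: $\frac{237693401}{1010} \approx 2.3534 \cdot 10^{5}$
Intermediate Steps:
$\frac{1}{1004 + f{\left(\left(4 + 10\right) - 6,6 \right)}} + \left(12 - -152\right) 1435 = \frac{1}{1004 + 6} + \left(12 - -152\right) 1435 = \frac{1}{1010} + \left(12 + 152\right) 1435 = \frac{1}{1010} + 164 \cdot 1435 = \frac{1}{1010} + 235340 = \frac{237693401}{1010}$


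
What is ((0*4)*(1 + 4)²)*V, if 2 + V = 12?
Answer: 0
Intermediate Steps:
V = 10 (V = -2 + 12 = 10)
((0*4)*(1 + 4)²)*V = ((0*4)*(1 + 4)²)*10 = (0*5²)*10 = (0*25)*10 = 0*10 = 0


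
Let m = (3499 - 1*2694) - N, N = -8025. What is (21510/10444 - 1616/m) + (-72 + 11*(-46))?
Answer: -13282601191/23055130 ≈ -576.12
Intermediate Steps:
m = 8830 (m = (3499 - 1*2694) - 1*(-8025) = (3499 - 2694) + 8025 = 805 + 8025 = 8830)
(21510/10444 - 1616/m) + (-72 + 11*(-46)) = (21510/10444 - 1616/8830) + (-72 + 11*(-46)) = (21510*(1/10444) - 1616*1/8830) + (-72 - 506) = (10755/5222 - 808/4415) - 578 = 43263949/23055130 - 578 = -13282601191/23055130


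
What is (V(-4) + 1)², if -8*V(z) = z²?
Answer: 1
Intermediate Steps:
V(z) = -z²/8
(V(-4) + 1)² = (-⅛*(-4)² + 1)² = (-⅛*16 + 1)² = (-2 + 1)² = (-1)² = 1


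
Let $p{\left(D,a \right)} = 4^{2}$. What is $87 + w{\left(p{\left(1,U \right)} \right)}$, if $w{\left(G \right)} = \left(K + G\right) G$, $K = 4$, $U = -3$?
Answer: $407$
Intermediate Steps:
$p{\left(D,a \right)} = 16$
$w{\left(G \right)} = G \left(4 + G\right)$ ($w{\left(G \right)} = \left(4 + G\right) G = G \left(4 + G\right)$)
$87 + w{\left(p{\left(1,U \right)} \right)} = 87 + 16 \left(4 + 16\right) = 87 + 16 \cdot 20 = 87 + 320 = 407$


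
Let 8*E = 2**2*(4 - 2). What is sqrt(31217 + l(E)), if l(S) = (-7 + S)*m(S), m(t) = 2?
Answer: 79*sqrt(5) ≈ 176.65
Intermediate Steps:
E = 1 (E = (2**2*(4 - 2))/8 = (4*2)/8 = (1/8)*8 = 1)
l(S) = -14 + 2*S (l(S) = (-7 + S)*2 = -14 + 2*S)
sqrt(31217 + l(E)) = sqrt(31217 + (-14 + 2*1)) = sqrt(31217 + (-14 + 2)) = sqrt(31217 - 12) = sqrt(31205) = 79*sqrt(5)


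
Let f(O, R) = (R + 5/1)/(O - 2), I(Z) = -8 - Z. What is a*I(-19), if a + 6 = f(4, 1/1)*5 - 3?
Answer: 66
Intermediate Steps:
f(O, R) = (5 + R)/(-2 + O) (f(O, R) = (R + 5*1)/(-2 + O) = (R + 5)/(-2 + O) = (5 + R)/(-2 + O))
a = 6 (a = -6 + (((5 + 1/1)/(-2 + 4))*5 - 3) = -6 + (((5 + 1)/2)*5 - 3) = -6 + (((½)*6)*5 - 3) = -6 + (3*5 - 3) = -6 + (15 - 3) = -6 + 12 = 6)
a*I(-19) = 6*(-8 - 1*(-19)) = 6*(-8 + 19) = 6*11 = 66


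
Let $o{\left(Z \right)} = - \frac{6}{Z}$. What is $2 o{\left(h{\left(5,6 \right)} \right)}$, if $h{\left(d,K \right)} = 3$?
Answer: $-4$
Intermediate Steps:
$2 o{\left(h{\left(5,6 \right)} \right)} = 2 \left(- \frac{6}{3}\right) = 2 \left(\left(-6\right) \frac{1}{3}\right) = 2 \left(-2\right) = -4$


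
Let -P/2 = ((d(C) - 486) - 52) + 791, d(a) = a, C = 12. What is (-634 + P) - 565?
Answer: -1729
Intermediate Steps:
P = -530 (P = -2*(((12 - 486) - 52) + 791) = -2*((-474 - 52) + 791) = -2*(-526 + 791) = -2*265 = -530)
(-634 + P) - 565 = (-634 - 530) - 565 = -1164 - 565 = -1729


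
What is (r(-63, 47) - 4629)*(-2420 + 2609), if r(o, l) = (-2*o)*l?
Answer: 244377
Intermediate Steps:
r(o, l) = -2*l*o
(r(-63, 47) - 4629)*(-2420 + 2609) = (-2*47*(-63) - 4629)*(-2420 + 2609) = (5922 - 4629)*189 = 1293*189 = 244377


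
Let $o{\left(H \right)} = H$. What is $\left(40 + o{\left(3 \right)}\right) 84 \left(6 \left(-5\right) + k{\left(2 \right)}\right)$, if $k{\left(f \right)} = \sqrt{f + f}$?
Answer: $-101136$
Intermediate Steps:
$k{\left(f \right)} = \sqrt{2} \sqrt{f}$ ($k{\left(f \right)} = \sqrt{2 f} = \sqrt{2} \sqrt{f}$)
$\left(40 + o{\left(3 \right)}\right) 84 \left(6 \left(-5\right) + k{\left(2 \right)}\right) = \left(40 + 3\right) 84 \left(6 \left(-5\right) + \sqrt{2} \sqrt{2}\right) = 43 \cdot 84 \left(-30 + 2\right) = 3612 \left(-28\right) = -101136$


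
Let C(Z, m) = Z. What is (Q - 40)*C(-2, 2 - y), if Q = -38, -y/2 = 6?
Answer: 156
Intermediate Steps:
y = -12 (y = -2*6 = -12)
(Q - 40)*C(-2, 2 - y) = (-38 - 40)*(-2) = -78*(-2) = 156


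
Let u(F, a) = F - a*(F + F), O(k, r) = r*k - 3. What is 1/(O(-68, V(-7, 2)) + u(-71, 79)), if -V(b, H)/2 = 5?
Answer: 1/11824 ≈ 8.4574e-5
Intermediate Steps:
V(b, H) = -10 (V(b, H) = -2*5 = -10)
O(k, r) = -3 + k*r (O(k, r) = k*r - 3 = -3 + k*r)
u(F, a) = F - 2*F*a (u(F, a) = F - a*2*F = F - 2*F*a)
1/(O(-68, V(-7, 2)) + u(-71, 79)) = 1/((-3 - 68*(-10)) - 71*(1 - 2*79)) = 1/((-3 + 680) - 71*(1 - 158)) = 1/(677 - 71*(-157)) = 1/(677 + 11147) = 1/11824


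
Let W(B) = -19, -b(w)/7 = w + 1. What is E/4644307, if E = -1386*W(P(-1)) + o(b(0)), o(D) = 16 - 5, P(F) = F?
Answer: 26345/4644307 ≈ 0.0056725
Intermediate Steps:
b(w) = -7 - 7*w (b(w) = -7*(w + 1) = -7*(1 + w) = -7 - 7*w)
o(D) = 11
E = 26345 (E = -1386*(-19) + 11 = 26334 + 11 = 26345)
E/4644307 = 26345/4644307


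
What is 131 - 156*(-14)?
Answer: 2315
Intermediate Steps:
131 - 156*(-14) = 131 - 78*(-28) = 131 + 2184 = 2315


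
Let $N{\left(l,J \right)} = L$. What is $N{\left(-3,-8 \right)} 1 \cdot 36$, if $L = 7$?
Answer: $252$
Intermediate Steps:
$N{\left(l,J \right)} = 7$
$N{\left(-3,-8 \right)} 1 \cdot 36 = 7 \cdot 1 \cdot 36 = 7 \cdot 36 = 252$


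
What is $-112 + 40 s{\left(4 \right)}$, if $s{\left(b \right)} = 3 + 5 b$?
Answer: $808$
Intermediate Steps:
$-112 + 40 s{\left(4 \right)} = -112 + 40 \left(3 + 5 \cdot 4\right) = -112 + 40 \left(3 + 20\right) = -112 + 40 \cdot 23 = -112 + 920 = 808$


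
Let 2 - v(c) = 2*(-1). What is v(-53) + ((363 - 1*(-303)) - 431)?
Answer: 239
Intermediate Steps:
v(c) = 4 (v(c) = 2 - 2*(-1) = 2 - 1*(-2) = 2 + 2 = 4)
v(-53) + ((363 - 1*(-303)) - 431) = 4 + ((363 - 1*(-303)) - 431) = 4 + ((363 + 303) - 431) = 4 + (666 - 431) = 4 + 235 = 239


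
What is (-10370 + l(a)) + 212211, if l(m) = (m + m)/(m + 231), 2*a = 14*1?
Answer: 3431298/17 ≈ 2.0184e+5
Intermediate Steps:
a = 7 (a = (14*1)/2 = (½)*14 = 7)
l(m) = 2*m/(231 + m) (l(m) = (2*m)/(231 + m) = 2*m/(231 + m))
(-10370 + l(a)) + 212211 = (-10370 + 2*7/(231 + 7)) + 212211 = (-10370 + 2*7/238) + 212211 = (-10370 + 2*7*(1/238)) + 212211 = (-10370 + 1/17) + 212211 = -176289/17 + 212211 = 3431298/17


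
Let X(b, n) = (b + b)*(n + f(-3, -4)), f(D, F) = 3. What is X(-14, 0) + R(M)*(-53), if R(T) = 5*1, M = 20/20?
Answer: -349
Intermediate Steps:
M = 1 (M = 20*(1/20) = 1)
X(b, n) = 2*b*(3 + n) (X(b, n) = (b + b)*(n + 3) = (2*b)*(3 + n) = 2*b*(3 + n))
R(T) = 5
X(-14, 0) + R(M)*(-53) = 2*(-14)*(3 + 0) + 5*(-53) = 2*(-14)*3 - 265 = -84 - 265 = -349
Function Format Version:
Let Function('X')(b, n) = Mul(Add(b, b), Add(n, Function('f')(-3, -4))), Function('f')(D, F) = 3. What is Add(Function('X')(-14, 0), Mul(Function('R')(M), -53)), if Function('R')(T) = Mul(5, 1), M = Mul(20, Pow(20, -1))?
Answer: -349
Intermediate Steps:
M = 1 (M = Mul(20, Rational(1, 20)) = 1)
Function('X')(b, n) = Mul(2, b, Add(3, n)) (Function('X')(b, n) = Mul(Add(b, b), Add(n, 3)) = Mul(Mul(2, b), Add(3, n)) = Mul(2, b, Add(3, n)))
Function('R')(T) = 5
Add(Function('X')(-14, 0), Mul(Function('R')(M), -53)) = Add(Mul(2, -14, Add(3, 0)), Mul(5, -53)) = Add(Mul(2, -14, 3), -265) = Add(-84, -265) = -349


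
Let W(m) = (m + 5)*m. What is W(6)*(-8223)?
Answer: -542718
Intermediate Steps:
W(m) = m*(5 + m) (W(m) = (5 + m)*m = m*(5 + m))
W(6)*(-8223) = (6*(5 + 6))*(-8223) = (6*11)*(-8223) = 66*(-8223) = -542718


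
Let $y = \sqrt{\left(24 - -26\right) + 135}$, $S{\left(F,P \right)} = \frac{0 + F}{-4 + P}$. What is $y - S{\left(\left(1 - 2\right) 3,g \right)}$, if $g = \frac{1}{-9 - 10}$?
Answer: $- \frac{57}{77} + \sqrt{185} \approx 12.861$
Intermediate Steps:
$g = - \frac{1}{19}$ ($g = \frac{1}{-19} = - \frac{1}{19} \approx -0.052632$)
$S{\left(F,P \right)} = \frac{F}{-4 + P}$
$y = \sqrt{185}$ ($y = \sqrt{\left(24 + 26\right) + 135} = \sqrt{50 + 135} = \sqrt{185} \approx 13.601$)
$y - S{\left(\left(1 - 2\right) 3,g \right)} = \sqrt{185} - \frac{\left(1 - 2\right) 3}{-4 - \frac{1}{19}} = \sqrt{185} - \frac{\left(-1\right) 3}{- \frac{77}{19}} = \sqrt{185} - \left(-3\right) \left(- \frac{19}{77}\right) = \sqrt{185} - \frac{57}{77} = - \frac{57}{77} + \sqrt{185}$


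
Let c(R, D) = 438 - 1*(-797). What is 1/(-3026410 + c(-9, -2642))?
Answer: -1/3025175 ≈ -3.3056e-7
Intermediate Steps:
c(R, D) = 1235 (c(R, D) = 438 + 797 = 1235)
1/(-3026410 + c(-9, -2642)) = 1/(-3026410 + 1235) = 1/(-3025175) = -1/3025175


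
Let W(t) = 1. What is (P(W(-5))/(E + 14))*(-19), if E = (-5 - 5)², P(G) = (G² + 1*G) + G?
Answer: -½ ≈ -0.50000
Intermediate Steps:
P(G) = G² + 2*G (P(G) = (G² + G) + G = (G + G²) + G = G² + 2*G)
E = 100 (E = (-10)² = 100)
(P(W(-5))/(E + 14))*(-19) = ((1*(2 + 1))/(100 + 14))*(-19) = ((1*3)/114)*(-19) = (3*(1/114))*(-19) = (1/38)*(-19) = -½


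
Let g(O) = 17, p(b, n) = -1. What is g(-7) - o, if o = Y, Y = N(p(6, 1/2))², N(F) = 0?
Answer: 17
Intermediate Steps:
Y = 0 (Y = 0² = 0)
o = 0
g(-7) - o = 17 - 1*0 = 17 + 0 = 17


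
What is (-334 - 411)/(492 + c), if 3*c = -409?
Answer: -2235/1067 ≈ -2.0947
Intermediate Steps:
c = -409/3 (c = (⅓)*(-409) = -409/3 ≈ -136.33)
(-334 - 411)/(492 + c) = (-334 - 411)/(492 - 409/3) = -745/1067/3 = -745*3/1067 = -2235/1067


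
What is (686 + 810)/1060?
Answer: 374/265 ≈ 1.4113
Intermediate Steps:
(686 + 810)/1060 = 1496*(1/1060) = 374/265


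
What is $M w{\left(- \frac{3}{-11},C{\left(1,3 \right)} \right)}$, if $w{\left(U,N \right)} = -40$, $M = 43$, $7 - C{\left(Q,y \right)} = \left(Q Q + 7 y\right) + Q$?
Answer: $-1720$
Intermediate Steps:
$C{\left(Q,y \right)} = 7 - Q - Q^{2} - 7 y$ ($C{\left(Q,y \right)} = 7 - \left(\left(Q Q + 7 y\right) + Q\right) = 7 - \left(\left(Q^{2} + 7 y\right) + Q\right) = 7 - \left(Q + Q^{2} + 7 y\right) = 7 - Q - Q^{2} - 7 y$)
$M w{\left(- \frac{3}{-11},C{\left(1,3 \right)} \right)} = 43 \left(-40\right) = -1720$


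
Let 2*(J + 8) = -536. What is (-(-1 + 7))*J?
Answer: 1656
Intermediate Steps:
J = -276 (J = -8 + (½)*(-536) = -8 - 268 = -276)
(-(-1 + 7))*J = -(-1 + 7)*(-276) = -1*6*(-276) = -6*(-276) = 1656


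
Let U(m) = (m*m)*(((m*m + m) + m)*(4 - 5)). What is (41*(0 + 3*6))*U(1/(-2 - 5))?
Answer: 9594/2401 ≈ 3.9958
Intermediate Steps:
U(m) = m**2*(-m**2 - 2*m) (U(m) = m**2*(((m**2 + m) + m)*(-1)) = m**2*(((m + m**2) + m)*(-1)) = m**2*((m**2 + 2*m)*(-1)) = m**2*(-m**2 - 2*m))
(41*(0 + 3*6))*U(1/(-2 - 5)) = (41*(0 + 3*6))*((1/(-2 - 5))**3*(-2 - 1/(-2 - 5))) = (41*(0 + 18))*((1/(-7))**3*(-2 - 1/(-7))) = (41*18)*((-1/7)**3*(-2 - 1*(-1/7))) = 738*(-(-2 + 1/7)/343) = 738*(-1/343*(-13/7)) = 738*(13/2401) = 9594/2401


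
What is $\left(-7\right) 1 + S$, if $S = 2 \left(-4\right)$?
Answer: $-15$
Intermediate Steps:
$S = -8$
$\left(-7\right) 1 + S = \left(-7\right) 1 - 8 = -7 - 8 = -15$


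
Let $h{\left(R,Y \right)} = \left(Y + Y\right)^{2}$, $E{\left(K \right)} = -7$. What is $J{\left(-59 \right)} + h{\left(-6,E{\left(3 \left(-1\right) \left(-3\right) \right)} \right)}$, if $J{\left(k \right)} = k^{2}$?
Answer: $3677$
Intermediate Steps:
$h{\left(R,Y \right)} = 4 Y^{2}$ ($h{\left(R,Y \right)} = \left(2 Y\right)^{2} = 4 Y^{2}$)
$J{\left(-59 \right)} + h{\left(-6,E{\left(3 \left(-1\right) \left(-3\right) \right)} \right)} = \left(-59\right)^{2} + 4 \left(-7\right)^{2} = 3481 + 4 \cdot 49 = 3481 + 196 = 3677$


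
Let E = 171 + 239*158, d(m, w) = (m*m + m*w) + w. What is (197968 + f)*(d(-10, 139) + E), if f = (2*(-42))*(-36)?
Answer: 7392887744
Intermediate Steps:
f = 3024 (f = -84*(-36) = 3024)
d(m, w) = w + m**2 + m*w (d(m, w) = (m**2 + m*w) + w = w + m**2 + m*w)
E = 37933 (E = 171 + 37762 = 37933)
(197968 + f)*(d(-10, 139) + E) = (197968 + 3024)*((139 + (-10)**2 - 10*139) + 37933) = 200992*((139 + 100 - 1390) + 37933) = 200992*(-1151 + 37933) = 200992*36782 = 7392887744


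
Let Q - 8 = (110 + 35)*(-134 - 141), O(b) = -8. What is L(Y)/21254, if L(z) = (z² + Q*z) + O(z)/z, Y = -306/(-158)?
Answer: -36863422186/10147435371 ≈ -3.6328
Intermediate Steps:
Q = -39867 (Q = 8 + (110 + 35)*(-134 - 141) = 8 + 145*(-275) = 8 - 39875 = -39867)
Y = 153/79 (Y = -306*(-1/158) = 153/79 ≈ 1.9367)
L(z) = z² - 39867*z - 8/z (L(z) = (z² - 39867*z) - 8/z = z² - 39867*z - 8/z)
L(Y)/21254 = ((-8 + (153/79)²*(-39867 + 153/79))/(153/79))/21254 = (79*(-8 + (23409/6241)*(-3149340/79))/153)*(1/21254) = (79*(-8 - 73722900060/493039)/153)*(1/21254) = ((79/153)*(-73726844372/493039))*(1/21254) = -73726844372/954873*1/21254 = -36863422186/10147435371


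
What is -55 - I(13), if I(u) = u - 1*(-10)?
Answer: -78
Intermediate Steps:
I(u) = 10 + u (I(u) = u + 10 = 10 + u)
-55 - I(13) = -55 - (10 + 13) = -55 - 1*23 = -55 - 23 = -78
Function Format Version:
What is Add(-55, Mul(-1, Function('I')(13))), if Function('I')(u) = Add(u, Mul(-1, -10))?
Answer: -78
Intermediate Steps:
Function('I')(u) = Add(10, u) (Function('I')(u) = Add(u, 10) = Add(10, u))
Add(-55, Mul(-1, Function('I')(13))) = Add(-55, Mul(-1, Add(10, 13))) = Add(-55, Mul(-1, 23)) = Add(-55, -23) = -78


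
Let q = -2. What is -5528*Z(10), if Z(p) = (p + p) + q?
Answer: -99504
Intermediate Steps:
Z(p) = -2 + 2*p (Z(p) = (p + p) - 2 = 2*p - 2 = -2 + 2*p)
-5528*Z(10) = -5528*(-2 + 2*10) = -5528*(-2 + 20) = -5528*18 = -99504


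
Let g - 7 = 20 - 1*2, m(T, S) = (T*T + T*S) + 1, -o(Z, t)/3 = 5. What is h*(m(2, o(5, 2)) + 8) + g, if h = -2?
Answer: 59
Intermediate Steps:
o(Z, t) = -15 (o(Z, t) = -3*5 = -15)
m(T, S) = 1 + T**2 + S*T (m(T, S) = (T**2 + S*T) + 1 = 1 + T**2 + S*T)
g = 25 (g = 7 + (20 - 1*2) = 7 + (20 - 2) = 7 + 18 = 25)
h*(m(2, o(5, 2)) + 8) + g = -2*((1 + 2**2 - 15*2) + 8) + 25 = -2*((1 + 4 - 30) + 8) + 25 = -2*(-25 + 8) + 25 = -2*(-17) + 25 = 34 + 25 = 59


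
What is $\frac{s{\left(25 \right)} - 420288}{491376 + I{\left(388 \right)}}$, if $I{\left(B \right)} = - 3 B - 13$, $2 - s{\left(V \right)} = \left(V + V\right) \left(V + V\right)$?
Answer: $- \frac{18382}{21313} \approx -0.86248$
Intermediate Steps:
$s{\left(V \right)} = 2 - 4 V^{2}$ ($s{\left(V \right)} = 2 - \left(V + V\right) \left(V + V\right) = 2 - 2 V 2 V = 2 - 4 V^{2}$)
$I{\left(B \right)} = -13 - 3 B$
$\frac{s{\left(25 \right)} - 420288}{491376 + I{\left(388 \right)}} = \frac{\left(2 - 4 \cdot 25^{2}\right) - 420288}{491376 - 1177} = \frac{\left(2 - 2500\right) - 420288}{491376 - 1177} = \frac{-2498 - 420288}{490199} = \left(-422786\right) \frac{1}{490199} = - \frac{18382}{21313}$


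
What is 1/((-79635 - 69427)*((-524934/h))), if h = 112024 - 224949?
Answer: -112925/78247711908 ≈ -1.4432e-6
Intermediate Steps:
h = -112925
1/((-79635 - 69427)*((-524934/h))) = 1/((-79635 - 69427)*((-524934/(-112925)))) = 1/((-149062)*((-524934*(-1/112925)))) = -1/(149062*524934/112925) = -1/149062*112925/524934 = -112925/78247711908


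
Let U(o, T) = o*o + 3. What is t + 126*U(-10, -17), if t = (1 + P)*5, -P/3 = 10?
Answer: 12833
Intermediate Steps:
P = -30 (P = -3*10 = -30)
U(o, T) = 3 + o² (U(o, T) = o² + 3 = 3 + o²)
t = -145 (t = (1 - 30)*5 = -29*5 = -145)
t + 126*U(-10, -17) = -145 + 126*(3 + (-10)²) = -145 + 126*(3 + 100) = -145 + 126*103 = -145 + 12978 = 12833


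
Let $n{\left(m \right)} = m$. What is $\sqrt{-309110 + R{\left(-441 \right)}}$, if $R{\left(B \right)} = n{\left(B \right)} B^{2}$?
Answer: $i \sqrt{86075231} \approx 9277.7 i$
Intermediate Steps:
$R{\left(B \right)} = B^{3}$ ($R{\left(B \right)} = B B^{2} = B^{3}$)
$\sqrt{-309110 + R{\left(-441 \right)}} = \sqrt{-309110 + \left(-441\right)^{3}} = \sqrt{-309110 - 85766121} = \sqrt{-86075231} = i \sqrt{86075231}$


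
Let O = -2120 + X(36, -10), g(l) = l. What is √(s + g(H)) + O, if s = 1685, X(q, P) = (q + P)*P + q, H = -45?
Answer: -2344 + 2*√410 ≈ -2303.5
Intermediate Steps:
X(q, P) = q + P*(P + q) (X(q, P) = (P + q)*P + q = P*(P + q) + q = q + P*(P + q))
O = -2344 (O = -2120 + (36 + (-10)² - 10*36) = -2120 + (36 + 100 - 360) = -2120 - 224 = -2344)
√(s + g(H)) + O = √(1685 - 45) - 2344 = √1640 - 2344 = 2*√410 - 2344 = -2344 + 2*√410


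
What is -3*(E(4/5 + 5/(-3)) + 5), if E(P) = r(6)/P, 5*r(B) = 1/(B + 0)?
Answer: -387/26 ≈ -14.885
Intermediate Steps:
r(B) = 1/(5*B) (r(B) = 1/(5*(B + 0)) = 1/(5*B))
E(P) = 1/(30*P) (E(P) = ((1/5)/6)/P = ((1/5)*(1/6))/P = 1/(30*P))
-3*(E(4/5 + 5/(-3)) + 5) = -3*(1/(30*(4/5 + 5/(-3))) + 5) = -3*(1/(30*(4*(1/5) + 5*(-1/3))) + 5) = -3*(1/(30*(4/5 - 5/3)) + 5) = -3*(1/(30*(-13/15)) + 5) = -3*((1/30)*(-15/13) + 5) = -3*(-1/26 + 5) = -3*129/26 = -387/26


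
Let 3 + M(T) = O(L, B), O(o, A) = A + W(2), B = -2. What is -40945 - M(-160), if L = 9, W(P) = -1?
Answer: -40939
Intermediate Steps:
O(o, A) = -1 + A (O(o, A) = A - 1 = -1 + A)
M(T) = -6 (M(T) = -3 + (-1 - 2) = -3 - 3 = -6)
-40945 - M(-160) = -40945 - 1*(-6) = -40945 + 6 = -40939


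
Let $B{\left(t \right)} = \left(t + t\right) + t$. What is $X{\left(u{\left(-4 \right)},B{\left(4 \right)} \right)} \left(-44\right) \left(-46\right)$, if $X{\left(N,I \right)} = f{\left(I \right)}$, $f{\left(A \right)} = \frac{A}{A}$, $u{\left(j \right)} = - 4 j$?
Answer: $2024$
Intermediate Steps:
$B{\left(t \right)} = 3 t$ ($B{\left(t \right)} = 2 t + t = 3 t$)
$f{\left(A \right)} = 1$
$X{\left(N,I \right)} = 1$
$X{\left(u{\left(-4 \right)},B{\left(4 \right)} \right)} \left(-44\right) \left(-46\right) = 1 \left(-44\right) \left(-46\right) = \left(-44\right) \left(-46\right) = 2024$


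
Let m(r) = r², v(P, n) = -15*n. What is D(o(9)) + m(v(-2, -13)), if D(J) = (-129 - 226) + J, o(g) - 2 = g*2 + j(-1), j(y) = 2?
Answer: 37692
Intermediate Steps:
o(g) = 4 + 2*g (o(g) = 2 + (g*2 + 2) = 2 + (2*g + 2) = 2 + (2 + 2*g) = 4 + 2*g)
D(J) = -355 + J
D(o(9)) + m(v(-2, -13)) = (-355 + (4 + 2*9)) + (-15*(-13))² = (-355 + (4 + 18)) + 195² = (-355 + 22) + 38025 = -333 + 38025 = 37692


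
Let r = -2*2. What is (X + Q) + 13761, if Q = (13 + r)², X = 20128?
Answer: 33970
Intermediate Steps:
r = -4
Q = 81 (Q = (13 - 4)² = 9² = 81)
(X + Q) + 13761 = (20128 + 81) + 13761 = 20209 + 13761 = 33970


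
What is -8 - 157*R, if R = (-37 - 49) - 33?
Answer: 18675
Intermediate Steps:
R = -119 (R = -86 - 33 = -119)
-8 - 157*R = -8 - 157*(-119) = -8 + 18683 = 18675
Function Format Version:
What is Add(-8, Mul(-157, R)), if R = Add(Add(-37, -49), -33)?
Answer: 18675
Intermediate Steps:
R = -119 (R = Add(-86, -33) = -119)
Add(-8, Mul(-157, R)) = Add(-8, Mul(-157, -119)) = Add(-8, 18683) = 18675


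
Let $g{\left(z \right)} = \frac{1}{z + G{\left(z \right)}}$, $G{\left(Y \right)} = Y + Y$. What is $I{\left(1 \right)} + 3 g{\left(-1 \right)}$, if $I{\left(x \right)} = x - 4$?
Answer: $-4$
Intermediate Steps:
$G{\left(Y \right)} = 2 Y$
$g{\left(z \right)} = \frac{1}{3 z}$ ($g{\left(z \right)} = \frac{1}{z + 2 z} = \frac{1}{3 z}$)
$I{\left(x \right)} = -4 + x$ ($I{\left(x \right)} = x - 4 = -4 + x$)
$I{\left(1 \right)} + 3 g{\left(-1 \right)} = \left(-4 + 1\right) + 3 \frac{1}{3 \left(-1\right)} = -3 + 3 \cdot \frac{1}{3} \left(-1\right) = -3 + 3 \left(- \frac{1}{3}\right) = -3 - 1 = -4$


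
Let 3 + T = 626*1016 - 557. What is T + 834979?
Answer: 1470435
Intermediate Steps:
T = 635456 (T = -3 + (626*1016 - 557) = -3 + (636016 - 557) = -3 + 635459 = 635456)
T + 834979 = 635456 + 834979 = 1470435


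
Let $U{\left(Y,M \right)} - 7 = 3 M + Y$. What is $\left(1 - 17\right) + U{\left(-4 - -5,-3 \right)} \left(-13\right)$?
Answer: $-3$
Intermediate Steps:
$U{\left(Y,M \right)} = 7 + Y + 3 M$ ($U{\left(Y,M \right)} = 7 + \left(3 M + Y\right) = 7 + \left(Y + 3 M\right) = 7 + Y + 3 M$)
$\left(1 - 17\right) + U{\left(-4 - -5,-3 \right)} \left(-13\right) = \left(1 - 17\right) + \left(7 - -1 + 3 \left(-3\right)\right) \left(-13\right) = -16 + \left(7 + \left(-4 + 5\right) - 9\right) \left(-13\right) = -16 + \left(7 + 1 - 9\right) \left(-13\right) = -16 - -13 = -16 + 13 = -3$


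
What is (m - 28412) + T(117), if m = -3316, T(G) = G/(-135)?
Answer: -475933/15 ≈ -31729.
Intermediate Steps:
T(G) = -G/135 (T(G) = G*(-1/135) = -G/135)
(m - 28412) + T(117) = (-3316 - 28412) - 1/135*117 = -31728 - 13/15 = -475933/15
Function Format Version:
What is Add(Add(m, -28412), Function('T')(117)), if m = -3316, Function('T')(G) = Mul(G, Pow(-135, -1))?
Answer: Rational(-475933, 15) ≈ -31729.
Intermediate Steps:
Function('T')(G) = Mul(Rational(-1, 135), G) (Function('T')(G) = Mul(G, Rational(-1, 135)) = Mul(Rational(-1, 135), G))
Add(Add(m, -28412), Function('T')(117)) = Add(Add(-3316, -28412), Mul(Rational(-1, 135), 117)) = Add(-31728, Rational(-13, 15)) = Rational(-475933, 15)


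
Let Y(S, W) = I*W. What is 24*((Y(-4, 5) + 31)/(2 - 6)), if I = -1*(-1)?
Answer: -216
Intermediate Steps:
I = 1
Y(S, W) = W (Y(S, W) = 1*W = W)
24*((Y(-4, 5) + 31)/(2 - 6)) = 24*((5 + 31)/(2 - 6)) = 24*(36/(-4)) = 24*(36*(-¼)) = 24*(-9) = -216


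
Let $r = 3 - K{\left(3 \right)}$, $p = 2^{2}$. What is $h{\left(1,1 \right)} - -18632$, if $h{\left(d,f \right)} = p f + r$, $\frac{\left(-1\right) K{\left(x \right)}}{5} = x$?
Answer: $18654$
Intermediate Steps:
$K{\left(x \right)} = - 5 x$
$p = 4$
$r = 18$ ($r = 3 - \left(-5\right) 3 = 3 - -15 = 3 + 15 = 18$)
$h{\left(d,f \right)} = 18 + 4 f$ ($h{\left(d,f \right)} = 4 f + 18 = 18 + 4 f$)
$h{\left(1,1 \right)} - -18632 = \left(18 + 4 \cdot 1\right) - -18632 = \left(18 + 4\right) + 18632 = 22 + 18632 = 18654$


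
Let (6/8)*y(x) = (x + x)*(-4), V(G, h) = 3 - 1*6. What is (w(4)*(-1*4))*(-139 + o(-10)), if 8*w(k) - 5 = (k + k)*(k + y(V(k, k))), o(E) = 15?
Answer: 18166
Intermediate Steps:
V(G, h) = -3 (V(G, h) = 3 - 6 = -3)
y(x) = -32*x/3 (y(x) = 4*((x + x)*(-4))/3 = 4*((2*x)*(-4))/3 = 4*(-8*x)/3 = -32*x/3)
w(k) = 5/8 + k*(32 + k)/4 (w(k) = 5/8 + ((k + k)*(k - 32/3*(-3)))/8 = 5/8 + ((2*k)*(k + 32))/8 = 5/8 + ((2*k)*(32 + k))/8 = 5/8 + (2*k*(32 + k))/8 = 5/8 + k*(32 + k)/4)
(w(4)*(-1*4))*(-139 + o(-10)) = ((5/8 + 8*4 + (¼)*4²)*(-1*4))*(-139 + 15) = ((5/8 + 32 + (¼)*16)*(-4))*(-124) = ((5/8 + 32 + 4)*(-4))*(-124) = ((293/8)*(-4))*(-124) = -293/2*(-124) = 18166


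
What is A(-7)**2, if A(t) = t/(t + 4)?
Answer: 49/9 ≈ 5.4444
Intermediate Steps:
A(t) = t/(4 + t)
A(-7)**2 = (-7/(4 - 7))**2 = (-7/(-3))**2 = (-7*(-1/3))**2 = (7/3)**2 = 49/9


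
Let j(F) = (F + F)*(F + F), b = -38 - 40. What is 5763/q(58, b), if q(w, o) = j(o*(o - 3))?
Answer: 1921/53222832 ≈ 3.6094e-5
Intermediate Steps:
b = -78
j(F) = 4*F² (j(F) = (2*F)*(2*F) = 4*F²)
q(w, o) = 4*o²*(-3 + o)² (q(w, o) = 4*(o*(o - 3))² = 4*(o*(-3 + o))² = 4*(o²*(-3 + o)²) = 4*o²*(-3 + o)²)
5763/q(58, b) = 5763/((4*(-78)²*(-3 - 78)²)) = 5763/((4*6084*(-81)²)) = 5763/((4*6084*6561)) = 5763/159668496 = 5763*(1/159668496) = 1921/53222832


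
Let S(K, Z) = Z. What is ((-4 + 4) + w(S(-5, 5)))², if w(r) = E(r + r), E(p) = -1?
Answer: 1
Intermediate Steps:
w(r) = -1
((-4 + 4) + w(S(-5, 5)))² = ((-4 + 4) - 1)² = (0 - 1)² = (-1)² = 1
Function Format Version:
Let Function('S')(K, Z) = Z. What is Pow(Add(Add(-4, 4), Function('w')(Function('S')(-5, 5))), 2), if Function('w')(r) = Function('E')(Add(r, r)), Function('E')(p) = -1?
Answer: 1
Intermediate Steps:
Function('w')(r) = -1
Pow(Add(Add(-4, 4), Function('w')(Function('S')(-5, 5))), 2) = Pow(Add(Add(-4, 4), -1), 2) = Pow(Add(0, -1), 2) = Pow(-1, 2) = 1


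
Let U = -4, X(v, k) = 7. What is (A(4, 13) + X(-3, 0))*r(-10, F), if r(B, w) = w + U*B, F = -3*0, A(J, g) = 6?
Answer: 520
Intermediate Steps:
F = 0
r(B, w) = w - 4*B
(A(4, 13) + X(-3, 0))*r(-10, F) = (6 + 7)*(0 - 4*(-10)) = 13*(0 + 40) = 13*40 = 520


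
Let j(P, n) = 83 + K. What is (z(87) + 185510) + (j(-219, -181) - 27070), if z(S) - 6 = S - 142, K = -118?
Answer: 158356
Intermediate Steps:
j(P, n) = -35 (j(P, n) = 83 - 118 = -35)
z(S) = -136 + S (z(S) = 6 + (S - 142) = 6 + (-142 + S) = -136 + S)
(z(87) + 185510) + (j(-219, -181) - 27070) = ((-136 + 87) + 185510) + (-35 - 27070) = (-49 + 185510) - 27105 = 185461 - 27105 = 158356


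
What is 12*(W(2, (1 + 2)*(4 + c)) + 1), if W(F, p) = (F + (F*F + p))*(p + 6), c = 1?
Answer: 5304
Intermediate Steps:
W(F, p) = (6 + p)*(F + p + F²) (W(F, p) = (F + (F² + p))*(6 + p) = (F + (p + F²))*(6 + p) = (F + p + F²)*(6 + p) = (6 + p)*(F + p + F²))
12*(W(2, (1 + 2)*(4 + c)) + 1) = 12*((((1 + 2)*(4 + 1))² + 6*2 + 6*((1 + 2)*(4 + 1)) + 6*2² + 2*((1 + 2)*(4 + 1)) + ((1 + 2)*(4 + 1))*2²) + 1) = 12*(((3*5)² + 12 + 6*(3*5) + 6*4 + 2*(3*5) + (3*5)*4) + 1) = 12*((15² + 12 + 6*15 + 24 + 2*15 + 15*4) + 1) = 12*((225 + 12 + 90 + 24 + 30 + 60) + 1) = 12*(441 + 1) = 12*442 = 5304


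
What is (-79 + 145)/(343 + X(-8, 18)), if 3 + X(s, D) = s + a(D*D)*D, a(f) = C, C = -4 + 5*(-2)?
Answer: 33/40 ≈ 0.82500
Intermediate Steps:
C = -14 (C = -4 - 10 = -14)
a(f) = -14
X(s, D) = -3 + s - 14*D (X(s, D) = -3 + (s - 14*D) = -3 + s - 14*D)
(-79 + 145)/(343 + X(-8, 18)) = (-79 + 145)/(343 + (-3 - 8 - 14*18)) = 66/(343 + (-3 - 8 - 252)) = 66/(343 - 263) = 66/80 = 66*(1/80) = 33/40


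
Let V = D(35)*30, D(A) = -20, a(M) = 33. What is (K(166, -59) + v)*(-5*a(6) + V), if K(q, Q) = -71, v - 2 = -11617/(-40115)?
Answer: 421716654/8023 ≈ 52563.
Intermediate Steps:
v = 91847/40115 (v = 2 - 11617/(-40115) = 2 - 11617*(-1/40115) = 2 + 11617/40115 = 91847/40115 ≈ 2.2896)
V = -600 (V = -20*30 = -600)
(K(166, -59) + v)*(-5*a(6) + V) = (-71 + 91847/40115)*(-5*33 - 600) = -2756318*(-165 - 600)/40115 = -2756318/40115*(-765) = 421716654/8023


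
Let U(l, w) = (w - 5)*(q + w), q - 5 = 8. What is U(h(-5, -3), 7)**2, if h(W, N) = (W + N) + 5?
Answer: 1600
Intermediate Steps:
q = 13 (q = 5 + 8 = 13)
h(W, N) = 5 + N + W (h(W, N) = (N + W) + 5 = 5 + N + W)
U(l, w) = (-5 + w)*(13 + w) (U(l, w) = (w - 5)*(13 + w) = (-5 + w)*(13 + w))
U(h(-5, -3), 7)**2 = (-65 + 7**2 + 8*7)**2 = (-65 + 49 + 56)**2 = 40**2 = 1600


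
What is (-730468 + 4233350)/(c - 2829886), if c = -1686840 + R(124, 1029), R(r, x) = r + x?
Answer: -3502882/4515573 ≈ -0.77573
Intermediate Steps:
c = -1685687 (c = -1686840 + (124 + 1029) = -1686840 + 1153 = -1685687)
(-730468 + 4233350)/(c - 2829886) = (-730468 + 4233350)/(-1685687 - 2829886) = 3502882/(-4515573) = 3502882*(-1/4515573) = -3502882/4515573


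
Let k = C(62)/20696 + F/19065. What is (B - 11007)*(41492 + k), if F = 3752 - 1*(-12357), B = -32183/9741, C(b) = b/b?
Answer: -175589801336564955233/384349896684 ≈ -4.5685e+8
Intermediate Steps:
C(b) = 1
B = -32183/9741 (B = -32183*1/9741 = -32183/9741 ≈ -3.3039)
F = 16109 (F = 3752 + 12357 = 16109)
k = 333410929/394569240 (k = 1/20696 + 16109/19065 = 333410929/394569240 ≈ 0.84500)
(B - 11007)*(41492 + k) = (-32183/9741 - 11007)*(41492 + 333410929/394569240) = -107251370/9741*16371800317009/394569240 = -175589801336564955233/384349896684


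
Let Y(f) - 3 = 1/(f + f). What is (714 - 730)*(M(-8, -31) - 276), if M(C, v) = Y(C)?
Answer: 4369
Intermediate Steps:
Y(f) = 3 + 1/(2*f) (Y(f) = 3 + 1/(f + f) = 3 + 1/(2*f))
M(C, v) = 3 + 1/(2*C)
(714 - 730)*(M(-8, -31) - 276) = (714 - 730)*((3 + (½)/(-8)) - 276) = -16*((3 + (½)*(-⅛)) - 276) = -16*((3 - 1/16) - 276) = -16*(47/16 - 276) = -16*(-4369/16) = 4369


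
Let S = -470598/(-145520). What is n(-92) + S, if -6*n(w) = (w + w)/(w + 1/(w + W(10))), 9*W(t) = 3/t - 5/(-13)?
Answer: 3132760754147/1080034378680 ≈ 2.9006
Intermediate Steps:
W(t) = 5/117 + 1/(3*t) (W(t) = (3/t - 5/(-13))/9 = (3/t - 5*(-1/13))/9 = (3/t + 5/13)/9 = (5/13 + 3/t)/9 = 5/117 + 1/(3*t))
n(w) = -w/(3*(w + 1/(89/1170 + w))) (n(w) = -(w + w)/(6*(w + 1/(w + (1/117)*(39 + 5*10)/10))) = -2*w/(6*(w + 1/(w + (1/117)*(⅒)*(39 + 50)))) = -2*w/(6*(w + 1/(w + (1/117)*(⅒)*89))) = -2*w/(6*(w + 1/(w + 89/1170))) = -2*w/(6*(w + 1/(89/1170 + w))) = -w/(3*(w + 1/(89/1170 + w))))
S = 235299/72760 (S = -470598*(-1/145520) = 235299/72760 ≈ 3.2339)
n(-92) + S = -1*(-92)*(89 + 1170*(-92))/(3510 + 267*(-92) + 3510*(-92)²) + 235299/72760 = -1*(-92)*(89 - 107640)/(3510 - 24564 + 3510*8464) + 235299/72760 = -1*(-92)*(-107551)/(3510 - 24564 + 29708640) + 235299/72760 = -1*(-92)*(-107551)/29687586 + 235299/72760 = -1*(-92)*1/29687586*(-107551) + 235299/72760 = -4947346/14843793 + 235299/72760 = 3132760754147/1080034378680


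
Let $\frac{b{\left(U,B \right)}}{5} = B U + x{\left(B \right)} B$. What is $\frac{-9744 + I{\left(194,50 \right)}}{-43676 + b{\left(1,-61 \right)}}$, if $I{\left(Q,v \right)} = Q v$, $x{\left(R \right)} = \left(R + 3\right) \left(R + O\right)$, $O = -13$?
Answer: $\frac{44}{1353041} \approx 3.2519 \cdot 10^{-5}$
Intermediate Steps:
$x{\left(R \right)} = \left(-13 + R\right) \left(3 + R\right)$ ($x{\left(R \right)} = \left(R + 3\right) \left(R - 13\right) = \left(3 + R\right) \left(-13 + R\right) = \left(-13 + R\right) \left(3 + R\right)$)
$b{\left(U,B \right)} = 5 B U + 5 B \left(-39 + B^{2} - 10 B\right)$ ($b{\left(U,B \right)} = 5 \left(B U + \left(-39 + B^{2} - 10 B\right) B\right) = 5 \left(B U + B \left(-39 + B^{2} - 10 B\right)\right) = 5 B U + 5 B \left(-39 + B^{2} - 10 B\right)$)
$\frac{-9744 + I{\left(194,50 \right)}}{-43676 + b{\left(1,-61 \right)}} = \frac{-9744 + 194 \cdot 50}{-43676 + 5 \left(-61\right) \left(-39 + 1 + \left(-61\right)^{2} - -610\right)} = \frac{-9744 + 9700}{-43676 + 5 \left(-61\right) \left(-39 + 1 + 3721 + 610\right)} = - \frac{44}{-43676 + 5 \left(-61\right) 4293} = - \frac{44}{-43676 - 1309365} = - \frac{44}{-1353041} = \left(-44\right) \left(- \frac{1}{1353041}\right) = \frac{44}{1353041}$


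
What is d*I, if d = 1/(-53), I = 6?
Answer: -6/53 ≈ -0.11321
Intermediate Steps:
d = -1/53 ≈ -0.018868
d*I = -1/53*6 = -6/53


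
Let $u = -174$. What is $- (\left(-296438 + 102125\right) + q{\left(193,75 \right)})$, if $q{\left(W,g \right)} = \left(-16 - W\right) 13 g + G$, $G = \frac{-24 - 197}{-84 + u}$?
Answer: $\frac{102706483}{258} \approx 3.9809 \cdot 10^{5}$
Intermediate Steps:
$G = \frac{221}{258}$ ($G = \frac{-24 - 197}{-84 - 174} = - \frac{221}{-258} = \left(-221\right) \left(- \frac{1}{258}\right) = \frac{221}{258} \approx 0.85659$)
$q{\left(W,g \right)} = \frac{221}{258} + g \left(-208 - 13 W\right)$ ($q{\left(W,g \right)} = \left(-16 - W\right) 13 g + \frac{221}{258} = \left(-208 - 13 W\right) g + \frac{221}{258} = g \left(-208 - 13 W\right) + \frac{221}{258} = \frac{221}{258} + g \left(-208 - 13 W\right)$)
$- (\left(-296438 + 102125\right) + q{\left(193,75 \right)}) = - (\left(-296438 + 102125\right) - \left(\frac{4024579}{258} + 188175\right)) = - (-194313 - \frac{52573729}{258}) = \left(-1\right) \left(- \frac{102706483}{258}\right) = \frac{102706483}{258}$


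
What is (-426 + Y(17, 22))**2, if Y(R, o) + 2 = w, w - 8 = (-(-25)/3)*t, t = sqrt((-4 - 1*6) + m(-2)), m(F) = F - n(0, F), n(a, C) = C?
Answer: 1581350/9 - 7000*I*sqrt(10) ≈ 1.7571e+5 - 22136.0*I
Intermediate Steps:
m(F) = 0 (m(F) = F - F = 0)
t = I*sqrt(10) (t = sqrt((-4 - 1*6) + 0) = sqrt((-4 - 6) + 0) = sqrt(-10 + 0) = sqrt(-10) = I*sqrt(10) ≈ 3.1623*I)
w = 8 + 25*I*sqrt(10)/3 (w = 8 + (-(-25)/3)*(I*sqrt(10)) = 8 + (-5*(-5/3))*(I*sqrt(10)) = 8 + 25*(I*sqrt(10))/3 = 8 + 25*I*sqrt(10)/3 ≈ 8.0 + 26.352*I)
Y(R, o) = 6 + 25*I*sqrt(10)/3 (Y(R, o) = -2 + (8 + 25*I*sqrt(10)/3) = 6 + 25*I*sqrt(10)/3)
(-426 + Y(17, 22))**2 = (-426 + (6 + 25*I*sqrt(10)/3))**2 = (-420 + 25*I*sqrt(10)/3)**2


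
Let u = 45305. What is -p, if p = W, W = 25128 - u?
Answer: 20177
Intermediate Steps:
W = -20177 (W = 25128 - 1*45305 = 25128 - 45305 = -20177)
p = -20177
-p = -1*(-20177) = 20177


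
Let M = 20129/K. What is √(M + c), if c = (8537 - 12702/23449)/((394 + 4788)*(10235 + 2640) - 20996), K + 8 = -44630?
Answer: I*√15258284738056986054994531256147/5817759477666279 ≈ 0.67142*I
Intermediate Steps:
K = -44638 (K = -8 - 44630 = -44638)
M = -20129/44638 (M = 20129/(-44638) = 20129*(-1/44638) = -20129/44638 ≈ -0.45094)
c = 200171411/1563983909046 (c = (8537 - 12702*1/23449)/(5182*12875 - 20996) = (8537 - 12702/23449)/(66718250 - 20996) = (200171411/23449)/66697254 = (200171411/23449)*(1/66697254) = 200171411/1563983909046 ≈ 0.00012799)
√(M + c) = √(-20129/44638 + 200171411/1563983909046) = √(-7868124213435679/17453278432998837) = I*√15258284738056986054994531256147/5817759477666279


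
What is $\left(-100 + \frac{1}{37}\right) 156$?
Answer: $- \frac{577044}{37} \approx -15596.0$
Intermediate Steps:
$\left(-100 + \frac{1}{37}\right) 156 = \left(- \frac{3699}{37}\right) 156 = - \frac{577044}{37}$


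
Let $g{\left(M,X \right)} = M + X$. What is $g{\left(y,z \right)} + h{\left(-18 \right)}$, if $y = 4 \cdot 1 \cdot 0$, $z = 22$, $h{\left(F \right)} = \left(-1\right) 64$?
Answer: $-42$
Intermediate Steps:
$h{\left(F \right)} = -64$
$y = 0$ ($y = 4 \cdot 0 = 0$)
$g{\left(y,z \right)} + h{\left(-18 \right)} = \left(0 + 22\right) - 64 = 22 - 64 = -42$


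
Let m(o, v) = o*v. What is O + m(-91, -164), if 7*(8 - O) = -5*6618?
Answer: 137614/7 ≈ 19659.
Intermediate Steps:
O = 33146/7 (O = 8 - (-5)*6618/7 = 8 - ⅐*(-33090) = 8 + 33090/7 = 33146/7 ≈ 4735.1)
O + m(-91, -164) = 33146/7 - 91*(-164) = 33146/7 + 14924 = 137614/7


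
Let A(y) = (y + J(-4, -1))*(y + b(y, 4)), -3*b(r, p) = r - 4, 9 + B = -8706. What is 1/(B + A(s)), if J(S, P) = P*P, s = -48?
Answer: -3/21821 ≈ -0.00013748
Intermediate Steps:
B = -8715 (B = -9 - 8706 = -8715)
b(r, p) = 4/3 - r/3 (b(r, p) = -(r - 4)/3 = -(-4 + r)/3 = 4/3 - r/3)
J(S, P) = P²
A(y) = (1 + y)*(4/3 + 2*y/3) (A(y) = (y + (-1)²)*(y + (4/3 - y/3)) = (y + 1)*(4/3 + 2*y/3) = (1 + y)*(4/3 + 2*y/3))
1/(B + A(s)) = 1/(-8715 + (4/3 + 2*(-48) + (⅔)*(-48)²)) = 1/(-8715 + (4/3 - 96 + (⅔)*2304)) = 1/(-8715 + (4/3 - 96 + 1536)) = 1/(-8715 + 4324/3) = 1/(-21821/3) = -3/21821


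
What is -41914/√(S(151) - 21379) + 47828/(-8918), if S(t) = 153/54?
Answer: -23914/4459 + 41914*I*√769542/128257 ≈ -5.3631 + 286.68*I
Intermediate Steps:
S(t) = 17/6 (S(t) = 153*(1/54) = 17/6)
-41914/√(S(151) - 21379) + 47828/(-8918) = -41914/√(17/6 - 21379) + 47828/(-8918) = -41914*(-I*√769542/128257) + 47828*(-1/8918) = -41914*(-I*√769542/128257) - 23914/4459 = -(-41914)*I*√769542/128257 - 23914/4459 = 41914*I*√769542/128257 - 23914/4459 = -23914/4459 + 41914*I*√769542/128257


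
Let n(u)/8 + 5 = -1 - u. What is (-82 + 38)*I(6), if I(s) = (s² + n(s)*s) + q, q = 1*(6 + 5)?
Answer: 23276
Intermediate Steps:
n(u) = -48 - 8*u (n(u) = -40 + 8*(-1 - u) = -40 + (-8 - 8*u) = -48 - 8*u)
q = 11 (q = 1*11 = 11)
I(s) = 11 + s² + s*(-48 - 8*s) (I(s) = (s² + (-48 - 8*s)*s) + 11 = (s² + s*(-48 - 8*s)) + 11 = 11 + s² + s*(-48 - 8*s))
(-82 + 38)*I(6) = (-82 + 38)*(11 - 48*6 - 7*6²) = -44*(11 - 288 - 7*36) = -44*(11 - 288 - 252) = -44*(-529) = 23276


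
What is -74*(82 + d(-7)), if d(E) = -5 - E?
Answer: -6216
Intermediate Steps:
-74*(82 + d(-7)) = -74*(82 + (-5 - 1*(-7))) = -74*(82 + (-5 + 7)) = -74*(82 + 2) = -74*84 = -6216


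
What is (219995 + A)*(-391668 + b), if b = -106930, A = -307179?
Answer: 43469768032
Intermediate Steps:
(219995 + A)*(-391668 + b) = (219995 - 307179)*(-391668 - 106930) = -87184*(-498598) = 43469768032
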